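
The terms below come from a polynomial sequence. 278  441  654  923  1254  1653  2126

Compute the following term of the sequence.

First differences: 163 , 213 , 269 , 331 , 399 , 473
Second differences: 50 , 56 , 62 , 68 , 74
Third differences: 6 , 6 , 6 , 6
The third differences are constant (6).
74 + 6 = 80;  473 + 80 = 553;  2126 + 553 = 2679

2679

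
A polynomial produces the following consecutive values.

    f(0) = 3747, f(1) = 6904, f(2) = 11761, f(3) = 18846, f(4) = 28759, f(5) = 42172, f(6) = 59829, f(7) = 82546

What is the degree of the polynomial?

4

D1: 3157, 4857, 7085, 9913, 13413, 17657, 22717
D2: 1700, 2228, 2828, 3500, 4244, 5060
D3: 528, 600, 672, 744, 816
D4: 72, 72, 72, 72
The fourth differences are constant, so the polynomial has degree 4.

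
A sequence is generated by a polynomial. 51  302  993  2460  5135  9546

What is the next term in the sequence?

16317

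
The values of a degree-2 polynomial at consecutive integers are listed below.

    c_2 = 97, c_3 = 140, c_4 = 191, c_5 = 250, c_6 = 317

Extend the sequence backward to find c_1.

Δ: 43  51  59  67
Δ²: 8  8  8
The second differences are constant at 8.
Work back: 43 − 8 = 35;  97 − 35 = 62

62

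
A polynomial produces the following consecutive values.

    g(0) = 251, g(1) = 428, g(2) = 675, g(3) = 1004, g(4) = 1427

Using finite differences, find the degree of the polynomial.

Δ: 177, 247, 329, 423
Δ²: 70, 82, 94
Δ³: 12, 12
The third differences are constant, so the polynomial has degree 3.

3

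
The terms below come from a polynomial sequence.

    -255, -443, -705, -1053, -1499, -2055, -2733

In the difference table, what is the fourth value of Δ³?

Δ: -188, -262, -348, -446, -556, -678
Δ²: -74, -86, -98, -110, -122
Δ³: -12, -12, -12, -12

-12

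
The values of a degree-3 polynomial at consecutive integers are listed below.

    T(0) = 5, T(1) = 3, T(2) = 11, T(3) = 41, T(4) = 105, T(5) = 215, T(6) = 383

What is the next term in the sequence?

621

D1: -2 , 8 , 30 , 64 , 110 , 168
D2: 10 , 22 , 34 , 46 , 58
D3: 12 , 12 , 12 , 12
The third differences are constant (12).
58 + 12 = 70;  168 + 70 = 238;  383 + 238 = 621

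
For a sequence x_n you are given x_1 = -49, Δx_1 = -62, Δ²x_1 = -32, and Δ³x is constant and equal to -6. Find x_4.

Build the table forward from the leading diagonal:
D3: -6  -6  -6  -6
D2: -32  -38  -44  -50
D1: -62  -94  -132  -176
x: -49  -111  -205  -337

-337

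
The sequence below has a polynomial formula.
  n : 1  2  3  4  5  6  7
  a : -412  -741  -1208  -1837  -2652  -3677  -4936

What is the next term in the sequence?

-329, -467, -629, -815, -1025, -1259
-138, -162, -186, -210, -234
-24, -24, -24, -24
Third differences constant at -24.
-234 − 24 = -258;  -1259 − 258 = -1517;  -4936 − 1517 = -6453

-6453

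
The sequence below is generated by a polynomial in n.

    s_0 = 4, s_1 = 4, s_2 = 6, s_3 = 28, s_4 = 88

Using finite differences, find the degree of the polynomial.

Δ: 0, 2, 22, 60
Δ²: 2, 20, 38
Δ³: 18, 18
The third differences are constant, so the polynomial has degree 3.

3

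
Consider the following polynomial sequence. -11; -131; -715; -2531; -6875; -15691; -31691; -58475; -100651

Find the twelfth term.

First differences: -120, -584, -1816, -4344, -8816, -16000, -26784, -42176
Second differences: -464, -1232, -2528, -4472, -7184, -10784, -15392
Third differences: -768, -1296, -1944, -2712, -3600, -4608
Fourth differences: -528, -648, -768, -888, -1008
Fifth differences: -120, -120, -120, -120
Fifth differences constant at -120.
-1008 − 120 = -1128;  -4608 − 1128 = -5736;  -15392 − 5736 = -21128;  -42176 − 21128 = -63304;  -100651 − 63304 = -163955
-1128 − 120 = -1248;  -5736 − 1248 = -6984;  -21128 − 6984 = -28112;  -63304 − 28112 = -91416;  -163955 − 91416 = -255371
-1248 − 120 = -1368;  -6984 − 1368 = -8352;  -28112 − 8352 = -36464;  -91416 − 36464 = -127880;  -255371 − 127880 = -383251

-383251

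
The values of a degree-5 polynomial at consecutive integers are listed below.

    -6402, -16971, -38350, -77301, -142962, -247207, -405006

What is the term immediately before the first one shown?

-1897

-10569, -21379, -38951, -65661, -104245, -157799
-10810, -17572, -26710, -38584, -53554
-6762, -9138, -11874, -14970
-2376, -2736, -3096
-360, -360
The fifth differences are constant at -360.
Work back: -2376 + 360 = -2016;  -6762 + 2016 = -4746;  -10810 + 4746 = -6064;  -10569 + 6064 = -4505;  -6402 + 4505 = -1897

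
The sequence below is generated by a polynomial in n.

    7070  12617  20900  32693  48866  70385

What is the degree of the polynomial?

4

5547, 8283, 11793, 16173, 21519
2736, 3510, 4380, 5346
774, 870, 966
96, 96
The fourth differences are constant, so the polynomial has degree 4.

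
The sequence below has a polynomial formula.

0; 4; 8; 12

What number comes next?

16

First differences: 4, 4, 4
The first differences are constant (4).
12 + 4 = 16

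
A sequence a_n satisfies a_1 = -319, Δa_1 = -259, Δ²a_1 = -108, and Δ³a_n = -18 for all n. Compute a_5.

-2075

Build the table forward from the leading diagonal:
Δ³: -18, -18, -18, -18, -18
Δ²: -108, -126, -144, -162, -180
Δ: -259, -367, -493, -637, -799
a: -319, -578, -945, -1438, -2075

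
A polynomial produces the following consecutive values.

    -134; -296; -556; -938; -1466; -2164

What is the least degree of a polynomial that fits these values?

3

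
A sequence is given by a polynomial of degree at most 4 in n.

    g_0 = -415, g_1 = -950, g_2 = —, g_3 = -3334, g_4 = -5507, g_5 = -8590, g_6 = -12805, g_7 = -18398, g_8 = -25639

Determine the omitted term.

Using the last 6 terms:
Δ: -2173  -3083  -4215  -5593  -7241
Δ²: -910  -1132  -1378  -1648
Δ³: -222  -246  -270
Δ⁴: -24  -24
Constant fourth difference = -24.
Extend backward: -222 + 24 = -198;  -910 + 198 = -712;  -2173 + 712 = -1461;  -3334 + 1461 = -1873

-1873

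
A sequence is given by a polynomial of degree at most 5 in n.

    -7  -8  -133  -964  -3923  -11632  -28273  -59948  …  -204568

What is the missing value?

Using the first 8 terms:
Δ: -1, -125, -831, -2959, -7709, -16641, -31675
Δ²: -124, -706, -2128, -4750, -8932, -15034
Δ³: -582, -1422, -2622, -4182, -6102
Δ⁴: -840, -1200, -1560, -1920
Δ⁵: -360, -360, -360
Constant fifth difference = -360.
Extend forward: -1920 − 360 = -2280;  -6102 − 2280 = -8382;  -15034 − 8382 = -23416;  -31675 − 23416 = -55091;  -59948 − 55091 = -115039

-115039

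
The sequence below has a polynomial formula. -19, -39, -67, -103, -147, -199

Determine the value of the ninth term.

-20, -28, -36, -44, -52
-8, -8, -8, -8
Constant second difference = -8, so extend:
-52 − 8 = -60;  -199 − 60 = -259
-60 − 8 = -68;  -259 − 68 = -327
-68 − 8 = -76;  -327 − 76 = -403

-403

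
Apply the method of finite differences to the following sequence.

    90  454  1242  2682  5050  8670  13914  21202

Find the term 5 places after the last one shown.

Δ: 364 , 788 , 1440 , 2368 , 3620 , 5244 , 7288
Δ²: 424 , 652 , 928 , 1252 , 1624 , 2044
Δ³: 228 , 276 , 324 , 372 , 420
Δ⁴: 48 , 48 , 48 , 48
Fourth differences constant at 48.
420 + 48 = 468;  2044 + 468 = 2512;  7288 + 2512 = 9800;  21202 + 9800 = 31002
468 + 48 = 516;  2512 + 516 = 3028;  9800 + 3028 = 12828;  31002 + 12828 = 43830
516 + 48 = 564;  3028 + 564 = 3592;  12828 + 3592 = 16420;  43830 + 16420 = 60250
564 + 48 = 612;  3592 + 612 = 4204;  16420 + 4204 = 20624;  60250 + 20624 = 80874
612 + 48 = 660;  4204 + 660 = 4864;  20624 + 4864 = 25488;  80874 + 25488 = 106362

106362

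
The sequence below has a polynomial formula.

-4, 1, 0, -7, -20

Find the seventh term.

First differences: 5  -1  -7  -13
Second differences: -6  -6  -6
The second differences are constant (-6).
-13 − 6 = -19;  -20 − 19 = -39
-19 − 6 = -25;  -39 − 25 = -64

-64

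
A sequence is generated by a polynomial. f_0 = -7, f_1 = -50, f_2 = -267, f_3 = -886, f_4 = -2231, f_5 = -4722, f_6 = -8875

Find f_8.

-24711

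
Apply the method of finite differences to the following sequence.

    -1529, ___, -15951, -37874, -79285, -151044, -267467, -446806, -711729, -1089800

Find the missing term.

-5632

Using the last 8 terms:
Δ: -21923, -41411, -71759, -116423, -179339, -264923, -378071
Δ²: -19488, -30348, -44664, -62916, -85584, -113148
Δ³: -10860, -14316, -18252, -22668, -27564
Δ⁴: -3456, -3936, -4416, -4896
Δ⁵: -480, -480, -480
Constant fifth difference = -480.
Extend backward: -3456 + 480 = -2976;  -10860 + 2976 = -7884;  -19488 + 7884 = -11604;  -21923 + 11604 = -10319;  -15951 + 10319 = -5632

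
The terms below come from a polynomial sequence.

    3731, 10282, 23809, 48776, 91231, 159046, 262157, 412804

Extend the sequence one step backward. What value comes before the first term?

1036

Δ: 6551, 13527, 24967, 42455, 67815, 103111, 150647
Δ²: 6976, 11440, 17488, 25360, 35296, 47536
Δ³: 4464, 6048, 7872, 9936, 12240
Δ⁴: 1584, 1824, 2064, 2304
Δ⁵: 240, 240, 240
The fifth differences are constant at 240.
Work back: 1584 − 240 = 1344;  4464 − 1344 = 3120;  6976 − 3120 = 3856;  6551 − 3856 = 2695;  3731 − 2695 = 1036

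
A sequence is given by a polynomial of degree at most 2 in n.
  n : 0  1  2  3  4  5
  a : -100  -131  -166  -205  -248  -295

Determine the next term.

-31, -35, -39, -43, -47
-4, -4, -4, -4
Second differences constant at -4.
-47 − 4 = -51;  -295 − 51 = -346

-346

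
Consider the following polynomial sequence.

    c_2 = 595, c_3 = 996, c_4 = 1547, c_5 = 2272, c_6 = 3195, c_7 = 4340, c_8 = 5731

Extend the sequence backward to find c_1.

401, 551, 725, 923, 1145, 1391
150, 174, 198, 222, 246
24, 24, 24, 24
The third differences are constant at 24.
Work back: 150 − 24 = 126;  401 − 126 = 275;  595 − 275 = 320

320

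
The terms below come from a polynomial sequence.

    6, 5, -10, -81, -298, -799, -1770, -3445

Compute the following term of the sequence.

D1: -1 , -15 , -71 , -217 , -501 , -971 , -1675
D2: -14 , -56 , -146 , -284 , -470 , -704
D3: -42 , -90 , -138 , -186 , -234
D4: -48 , -48 , -48 , -48
Fourth differences constant at -48.
-234 − 48 = -282;  -704 − 282 = -986;  -1675 − 986 = -2661;  -3445 − 2661 = -6106

-6106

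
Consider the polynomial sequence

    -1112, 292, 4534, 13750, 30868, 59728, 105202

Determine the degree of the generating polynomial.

Δ: 1404, 4242, 9216, 17118, 28860, 45474
Δ²: 2838, 4974, 7902, 11742, 16614
Δ³: 2136, 2928, 3840, 4872
Δ⁴: 792, 912, 1032
Δ⁵: 120, 120
The fifth differences are constant, so the polynomial has degree 5.

5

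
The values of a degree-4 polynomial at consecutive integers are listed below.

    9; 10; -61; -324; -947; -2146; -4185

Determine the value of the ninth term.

-12079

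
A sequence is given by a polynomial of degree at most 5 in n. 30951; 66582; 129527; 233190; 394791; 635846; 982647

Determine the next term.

1466742

Δ: 35631, 62945, 103663, 161601, 241055, 346801
Δ²: 27314, 40718, 57938, 79454, 105746
Δ³: 13404, 17220, 21516, 26292
Δ⁴: 3816, 4296, 4776
Δ⁵: 480, 480
Fifth differences constant at 480.
4776 + 480 = 5256;  26292 + 5256 = 31548;  105746 + 31548 = 137294;  346801 + 137294 = 484095;  982647 + 484095 = 1466742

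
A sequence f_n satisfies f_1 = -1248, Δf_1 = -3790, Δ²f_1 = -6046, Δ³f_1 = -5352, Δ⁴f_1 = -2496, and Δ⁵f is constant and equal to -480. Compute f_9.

-702168

Build the table forward from the leading diagonal:
Fifth differences: -480, -480, -480, -480, -480, -480, -480, -480, -480
Fourth differences: -2496, -2976, -3456, -3936, -4416, -4896, -5376, -5856, -6336
Third differences: -5352, -7848, -10824, -14280, -18216, -22632, -27528, -32904, -38760
Second differences: -6046, -11398, -19246, -30070, -44350, -62566, -85198, -112726, -145630
First differences: -3790, -9836, -21234, -40480, -70550, -114900, -177466, -262664, -375390
f: -1248, -5038, -14874, -36108, -76588, -147138, -262038, -439504, -702168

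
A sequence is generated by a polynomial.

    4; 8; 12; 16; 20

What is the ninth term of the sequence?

36

D1: 4  4  4  4
First differences constant at 4.
20 + 4 = 24
24 + 4 = 28
28 + 4 = 32
32 + 4 = 36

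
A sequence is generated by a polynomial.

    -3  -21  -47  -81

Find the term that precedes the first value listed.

7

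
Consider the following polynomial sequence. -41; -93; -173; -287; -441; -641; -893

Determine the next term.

-1203

First differences: -52, -80, -114, -154, -200, -252
Second differences: -28, -34, -40, -46, -52
Third differences: -6, -6, -6, -6
The third differences are constant (-6).
-52 − 6 = -58;  -252 − 58 = -310;  -893 − 310 = -1203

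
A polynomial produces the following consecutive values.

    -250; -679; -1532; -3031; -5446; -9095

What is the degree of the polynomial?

4

First differences: -429, -853, -1499, -2415, -3649
Second differences: -424, -646, -916, -1234
Third differences: -222, -270, -318
Fourth differences: -48, -48
The fourth differences are constant, so the polynomial has degree 4.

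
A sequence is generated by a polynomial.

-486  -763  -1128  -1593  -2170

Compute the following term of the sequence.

-2871

Δ: -277, -365, -465, -577
Δ²: -88, -100, -112
Δ³: -12, -12
Third differences constant at -12.
-112 − 12 = -124;  -577 − 124 = -701;  -2170 − 701 = -2871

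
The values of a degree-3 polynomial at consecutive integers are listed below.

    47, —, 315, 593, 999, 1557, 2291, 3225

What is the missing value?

Using the last 6 terms:
278, 406, 558, 734, 934
128, 152, 176, 200
24, 24, 24
Constant third difference = 24.
Extend backward: 128 − 24 = 104;  278 − 104 = 174;  315 − 174 = 141

141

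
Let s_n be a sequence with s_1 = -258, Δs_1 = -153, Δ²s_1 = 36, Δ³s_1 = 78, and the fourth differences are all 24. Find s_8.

Build the table forward from the leading diagonal:
Fourth differences: 24  24  24  24  24  24  24  24
Third differences: 78  102  126  150  174  198  222  246
Second differences: 36  114  216  342  492  666  864  1086
First differences: -153  -117  -3  213  555  1047  1713  2577
s: -258  -411  -528  -531  -318  237  1284  2997

2997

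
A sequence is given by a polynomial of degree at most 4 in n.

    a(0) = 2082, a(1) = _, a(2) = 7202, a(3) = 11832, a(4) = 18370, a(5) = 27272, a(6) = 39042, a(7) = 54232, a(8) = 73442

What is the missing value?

4072

Using the last 7 terms:
D1: 4630, 6538, 8902, 11770, 15190, 19210
D2: 1908, 2364, 2868, 3420, 4020
D3: 456, 504, 552, 600
D4: 48, 48, 48
Constant fourth difference = 48.
Extend backward: 456 − 48 = 408;  1908 − 408 = 1500;  4630 − 1500 = 3130;  7202 − 3130 = 4072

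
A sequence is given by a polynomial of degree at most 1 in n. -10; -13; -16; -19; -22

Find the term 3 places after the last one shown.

-3, -3, -3, -3
The first differences are constant (-3).
-22 − 3 = -25
-25 − 3 = -28
-28 − 3 = -31

-31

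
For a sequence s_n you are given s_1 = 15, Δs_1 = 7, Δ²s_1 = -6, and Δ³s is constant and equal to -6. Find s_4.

12

Build the table forward from the leading diagonal:
Third differences: -6  -6  -6  -6
Second differences: -6  -12  -18  -24
First differences: 7  1  -11  -29
s: 15  22  23  12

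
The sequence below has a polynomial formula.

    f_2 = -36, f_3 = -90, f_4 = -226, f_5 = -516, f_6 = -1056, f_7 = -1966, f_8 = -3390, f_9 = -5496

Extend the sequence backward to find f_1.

-54  -136  -290  -540  -910  -1424  -2106
-82  -154  -250  -370  -514  -682
-72  -96  -120  -144  -168
-24  -24  -24  -24
The fourth differences are constant at -24.
Work back: -72 + 24 = -48;  -82 + 48 = -34;  -54 + 34 = -20;  -36 + 20 = -16

-16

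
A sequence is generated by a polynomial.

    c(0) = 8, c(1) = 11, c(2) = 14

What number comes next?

17

First differences: 3, 3
The first differences are constant (3).
14 + 3 = 17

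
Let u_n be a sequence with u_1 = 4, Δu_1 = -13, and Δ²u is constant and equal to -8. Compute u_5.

Build the table forward from the leading diagonal:
D2: -8, -8, -8, -8, -8
D1: -13, -21, -29, -37, -45
u: 4, -9, -30, -59, -96

-96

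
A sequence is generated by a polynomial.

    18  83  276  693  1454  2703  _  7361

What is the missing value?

4608

Using the first 6 terms:
65, 193, 417, 761, 1249
128, 224, 344, 488
96, 120, 144
24, 24
Constant fourth difference = 24.
Extend forward: 144 + 24 = 168;  488 + 168 = 656;  1249 + 656 = 1905;  2703 + 1905 = 4608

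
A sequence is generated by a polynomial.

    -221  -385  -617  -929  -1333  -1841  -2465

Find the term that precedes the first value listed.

-113

D1: -164, -232, -312, -404, -508, -624
D2: -68, -80, -92, -104, -116
D3: -12, -12, -12, -12
The third differences are constant at -12.
Work back: -68 + 12 = -56;  -164 + 56 = -108;  -221 + 108 = -113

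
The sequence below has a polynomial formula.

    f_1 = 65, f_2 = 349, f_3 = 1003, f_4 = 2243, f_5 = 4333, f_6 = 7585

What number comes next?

12359

284 , 654 , 1240 , 2090 , 3252
370 , 586 , 850 , 1162
216 , 264 , 312
48 , 48
The fourth differences are constant (48).
312 + 48 = 360;  1162 + 360 = 1522;  3252 + 1522 = 4774;  7585 + 4774 = 12359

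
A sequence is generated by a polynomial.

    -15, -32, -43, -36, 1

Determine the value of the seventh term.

D1: -17 , -11 , 7 , 37
D2: 6 , 18 , 30
D3: 12 , 12
Constant third difference = 12, so extend:
30 + 12 = 42;  37 + 42 = 79;  1 + 79 = 80
42 + 12 = 54;  79 + 54 = 133;  80 + 133 = 213

213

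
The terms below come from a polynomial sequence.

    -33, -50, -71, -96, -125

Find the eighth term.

-236

D1: -17, -21, -25, -29
D2: -4, -4, -4
The second differences are constant (-4).
-29 − 4 = -33;  -125 − 33 = -158
-33 − 4 = -37;  -158 − 37 = -195
-37 − 4 = -41;  -195 − 41 = -236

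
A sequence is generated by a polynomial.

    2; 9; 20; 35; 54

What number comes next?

77

D1: 7 , 11 , 15 , 19
D2: 4 , 4 , 4
Second differences constant at 4.
19 + 4 = 23;  54 + 23 = 77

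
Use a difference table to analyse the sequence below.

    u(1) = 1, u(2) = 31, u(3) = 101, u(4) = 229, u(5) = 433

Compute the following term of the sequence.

731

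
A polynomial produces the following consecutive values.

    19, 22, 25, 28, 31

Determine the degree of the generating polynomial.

1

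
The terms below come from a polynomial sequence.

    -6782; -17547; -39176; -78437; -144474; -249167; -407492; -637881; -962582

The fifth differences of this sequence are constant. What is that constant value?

Δ: -10765, -21629, -39261, -66037, -104693, -158325, -230389, -324701
Δ²: -10864, -17632, -26776, -38656, -53632, -72064, -94312
Δ³: -6768, -9144, -11880, -14976, -18432, -22248
Δ⁴: -2376, -2736, -3096, -3456, -3816
Δ⁵: -360, -360, -360, -360

-360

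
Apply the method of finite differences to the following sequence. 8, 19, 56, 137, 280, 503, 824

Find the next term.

D1: 11  37  81  143  223  321
D2: 26  44  62  80  98
D3: 18  18  18  18
Third differences constant at 18.
98 + 18 = 116;  321 + 116 = 437;  824 + 437 = 1261

1261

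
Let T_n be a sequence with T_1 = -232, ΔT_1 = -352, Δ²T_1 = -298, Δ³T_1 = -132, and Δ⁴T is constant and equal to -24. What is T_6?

Build the table forward from the leading diagonal:
Fourth differences: -24  -24  -24  -24  -24  -24
Third differences: -132  -156  -180  -204  -228  -252
Second differences: -298  -430  -586  -766  -970  -1198
First differences: -352  -650  -1080  -1666  -2432  -3402
T: -232  -584  -1234  -2314  -3980  -6412

-6412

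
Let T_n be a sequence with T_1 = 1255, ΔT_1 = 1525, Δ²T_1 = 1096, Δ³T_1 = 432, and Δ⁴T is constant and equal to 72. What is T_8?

52586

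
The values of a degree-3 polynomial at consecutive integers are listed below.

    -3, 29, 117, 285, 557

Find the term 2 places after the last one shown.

1509

Δ: 32 , 88 , 168 , 272
Δ²: 56 , 80 , 104
Δ³: 24 , 24
Constant third difference = 24, so extend:
104 + 24 = 128;  272 + 128 = 400;  557 + 400 = 957
128 + 24 = 152;  400 + 152 = 552;  957 + 552 = 1509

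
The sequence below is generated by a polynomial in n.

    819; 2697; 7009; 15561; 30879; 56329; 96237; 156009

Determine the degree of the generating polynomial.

Δ: 1878, 4312, 8552, 15318, 25450, 39908, 59772
Δ²: 2434, 4240, 6766, 10132, 14458, 19864
Δ³: 1806, 2526, 3366, 4326, 5406
Δ⁴: 720, 840, 960, 1080
Δ⁵: 120, 120, 120
The fifth differences are constant, so the polynomial has degree 5.

5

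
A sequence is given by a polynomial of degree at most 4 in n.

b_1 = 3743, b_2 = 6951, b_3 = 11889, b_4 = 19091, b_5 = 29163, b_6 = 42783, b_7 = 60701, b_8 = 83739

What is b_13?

Δ: 3208, 4938, 7202, 10072, 13620, 17918, 23038
Δ²: 1730, 2264, 2870, 3548, 4298, 5120
Δ³: 534, 606, 678, 750, 822
Δ⁴: 72, 72, 72, 72
The fourth differences are constant (72).
822 + 72 = 894;  5120 + 894 = 6014;  23038 + 6014 = 29052;  83739 + 29052 = 112791
894 + 72 = 966;  6014 + 966 = 6980;  29052 + 6980 = 36032;  112791 + 36032 = 148823
966 + 72 = 1038;  6980 + 1038 = 8018;  36032 + 8018 = 44050;  148823 + 44050 = 192873
1038 + 72 = 1110;  8018 + 1110 = 9128;  44050 + 9128 = 53178;  192873 + 53178 = 246051
1110 + 72 = 1182;  9128 + 1182 = 10310;  53178 + 10310 = 63488;  246051 + 63488 = 309539

309539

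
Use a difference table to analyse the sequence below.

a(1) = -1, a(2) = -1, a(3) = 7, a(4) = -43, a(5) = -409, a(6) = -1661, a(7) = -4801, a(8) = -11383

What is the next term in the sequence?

Δ: 0, 8, -50, -366, -1252, -3140, -6582
Δ²: 8, -58, -316, -886, -1888, -3442
Δ³: -66, -258, -570, -1002, -1554
Δ⁴: -192, -312, -432, -552
Δ⁵: -120, -120, -120
Constant fifth difference = -120, so extend:
-552 − 120 = -672;  -1554 − 672 = -2226;  -3442 − 2226 = -5668;  -6582 − 5668 = -12250;  -11383 − 12250 = -23633

-23633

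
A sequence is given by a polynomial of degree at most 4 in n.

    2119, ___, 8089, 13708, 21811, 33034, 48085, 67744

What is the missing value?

Using the last 6 terms:
Δ: 5619  8103  11223  15051  19659
Δ²: 2484  3120  3828  4608
Δ³: 636  708  780
Δ⁴: 72  72
Constant fourth difference = 72.
Extend backward: 636 − 72 = 564;  2484 − 564 = 1920;  5619 − 1920 = 3699;  8089 − 3699 = 4390

4390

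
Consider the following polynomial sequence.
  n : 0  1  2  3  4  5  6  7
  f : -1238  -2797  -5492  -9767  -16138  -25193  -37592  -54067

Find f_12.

Δ: -1559 , -2695 , -4275 , -6371 , -9055 , -12399 , -16475
Δ²: -1136 , -1580 , -2096 , -2684 , -3344 , -4076
Δ³: -444 , -516 , -588 , -660 , -732
Δ⁴: -72 , -72 , -72 , -72
The fourth differences are constant (-72).
-732 − 72 = -804;  -4076 − 804 = -4880;  -16475 − 4880 = -21355;  -54067 − 21355 = -75422
-804 − 72 = -876;  -4880 − 876 = -5756;  -21355 − 5756 = -27111;  -75422 − 27111 = -102533
-876 − 72 = -948;  -5756 − 948 = -6704;  -27111 − 6704 = -33815;  -102533 − 33815 = -136348
-948 − 72 = -1020;  -6704 − 1020 = -7724;  -33815 − 7724 = -41539;  -136348 − 41539 = -177887
-1020 − 72 = -1092;  -7724 − 1092 = -8816;  -41539 − 8816 = -50355;  -177887 − 50355 = -228242

-228242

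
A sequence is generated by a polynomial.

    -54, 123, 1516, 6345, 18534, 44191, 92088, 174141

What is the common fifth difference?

480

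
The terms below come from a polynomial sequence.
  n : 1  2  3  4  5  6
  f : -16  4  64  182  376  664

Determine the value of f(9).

2272

20  60  118  194  288
40  58  76  94
18  18  18
Third differences constant at 18.
94 + 18 = 112;  288 + 112 = 400;  664 + 400 = 1064
112 + 18 = 130;  400 + 130 = 530;  1064 + 530 = 1594
130 + 18 = 148;  530 + 148 = 678;  1594 + 678 = 2272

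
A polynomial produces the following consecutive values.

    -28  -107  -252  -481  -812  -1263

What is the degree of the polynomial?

Δ: -79, -145, -229, -331, -451
Δ²: -66, -84, -102, -120
Δ³: -18, -18, -18
The third differences are constant, so the polynomial has degree 3.

3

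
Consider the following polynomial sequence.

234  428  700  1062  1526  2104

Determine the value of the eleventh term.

D1: 194, 272, 362, 464, 578
D2: 78, 90, 102, 114
D3: 12, 12, 12
Constant third difference = 12, so extend:
114 + 12 = 126;  578 + 126 = 704;  2104 + 704 = 2808
126 + 12 = 138;  704 + 138 = 842;  2808 + 842 = 3650
138 + 12 = 150;  842 + 150 = 992;  3650 + 992 = 4642
150 + 12 = 162;  992 + 162 = 1154;  4642 + 1154 = 5796
162 + 12 = 174;  1154 + 174 = 1328;  5796 + 1328 = 7124

7124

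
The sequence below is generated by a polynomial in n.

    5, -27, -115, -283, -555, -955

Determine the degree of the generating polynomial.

3

-32, -88, -168, -272, -400
-56, -80, -104, -128
-24, -24, -24
The third differences are constant, so the polynomial has degree 3.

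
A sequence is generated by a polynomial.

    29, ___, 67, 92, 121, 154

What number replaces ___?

Using the last 4 terms:
Δ: 25  29  33
Δ²: 4  4
Constant second difference = 4.
Extend backward: 25 − 4 = 21;  67 − 21 = 46

46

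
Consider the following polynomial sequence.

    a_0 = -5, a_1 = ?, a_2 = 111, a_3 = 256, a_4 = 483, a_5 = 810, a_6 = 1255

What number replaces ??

30

Using the last 5 terms:
First differences: 145, 227, 327, 445
Second differences: 82, 100, 118
Third differences: 18, 18
Constant third difference = 18.
Extend backward: 82 − 18 = 64;  145 − 64 = 81;  111 − 81 = 30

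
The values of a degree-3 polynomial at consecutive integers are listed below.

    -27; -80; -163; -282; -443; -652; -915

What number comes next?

-53  -83  -119  -161  -209  -263
-30  -36  -42  -48  -54
-6  -6  -6  -6
Third differences constant at -6.
-54 − 6 = -60;  -263 − 60 = -323;  -915 − 323 = -1238

-1238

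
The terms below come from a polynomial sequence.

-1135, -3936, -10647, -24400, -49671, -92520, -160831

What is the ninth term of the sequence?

First differences: -2801, -6711, -13753, -25271, -42849, -68311
Second differences: -3910, -7042, -11518, -17578, -25462
Third differences: -3132, -4476, -6060, -7884
Fourth differences: -1344, -1584, -1824
Fifth differences: -240, -240
The fifth differences are constant (-240).
-1824 − 240 = -2064;  -7884 − 2064 = -9948;  -25462 − 9948 = -35410;  -68311 − 35410 = -103721;  -160831 − 103721 = -264552
-2064 − 240 = -2304;  -9948 − 2304 = -12252;  -35410 − 12252 = -47662;  -103721 − 47662 = -151383;  -264552 − 151383 = -415935

-415935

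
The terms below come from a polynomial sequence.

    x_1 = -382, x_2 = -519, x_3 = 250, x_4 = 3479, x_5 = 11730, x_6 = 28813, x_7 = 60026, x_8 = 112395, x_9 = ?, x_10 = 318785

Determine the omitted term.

194914

Using the first 8 terms:
D1: -137  769  3229  8251  17083  31213  52369
D2: 906  2460  5022  8832  14130  21156
D3: 1554  2562  3810  5298  7026
D4: 1008  1248  1488  1728
D5: 240  240  240
Constant fifth difference = 240.
Extend forward: 1728 + 240 = 1968;  7026 + 1968 = 8994;  21156 + 8994 = 30150;  52369 + 30150 = 82519;  112395 + 82519 = 194914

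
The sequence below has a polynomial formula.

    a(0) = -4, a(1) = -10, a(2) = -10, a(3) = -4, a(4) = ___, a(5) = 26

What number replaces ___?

Using the first 4 terms:
First differences: -6  0  6
Second differences: 6  6
Constant second difference = 6.
Extend forward: 6 + 6 = 12;  -4 + 12 = 8

8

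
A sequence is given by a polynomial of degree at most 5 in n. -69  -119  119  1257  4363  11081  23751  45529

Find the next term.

80507

-50, 238, 1138, 3106, 6718, 12670, 21778
288, 900, 1968, 3612, 5952, 9108
612, 1068, 1644, 2340, 3156
456, 576, 696, 816
120, 120, 120
Constant fifth difference = 120, so extend:
816 + 120 = 936;  3156 + 936 = 4092;  9108 + 4092 = 13200;  21778 + 13200 = 34978;  45529 + 34978 = 80507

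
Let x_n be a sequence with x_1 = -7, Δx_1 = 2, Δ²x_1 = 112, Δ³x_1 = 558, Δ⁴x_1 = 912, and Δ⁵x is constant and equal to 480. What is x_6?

11743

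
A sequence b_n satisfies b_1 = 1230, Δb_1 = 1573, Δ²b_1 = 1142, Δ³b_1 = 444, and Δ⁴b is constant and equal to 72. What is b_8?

54283

Build the table forward from the leading diagonal:
Fourth differences: 72  72  72  72  72  72  72  72
Third differences: 444  516  588  660  732  804  876  948
Second differences: 1142  1586  2102  2690  3350  4082  4886  5762
First differences: 1573  2715  4301  6403  9093  12443  16525  21411
b: 1230  2803  5518  9819  16222  25315  37758  54283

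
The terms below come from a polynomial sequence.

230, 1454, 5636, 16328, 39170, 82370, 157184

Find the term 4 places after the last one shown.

1131260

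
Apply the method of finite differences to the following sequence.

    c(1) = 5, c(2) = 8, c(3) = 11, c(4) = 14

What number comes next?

17

Δ: 3, 3, 3
The first differences are constant (3).
14 + 3 = 17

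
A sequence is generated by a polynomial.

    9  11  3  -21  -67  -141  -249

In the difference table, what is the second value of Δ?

-8

D1: 2, -8, -24, -46, -74, -108
D2: -10, -16, -22, -28, -34
D3: -6, -6, -6, -6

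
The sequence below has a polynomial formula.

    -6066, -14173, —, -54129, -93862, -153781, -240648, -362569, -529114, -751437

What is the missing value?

Using the last 7 terms:
First differences: -39733  -59919  -86867  -121921  -166545  -222323
Second differences: -20186  -26948  -35054  -44624  -55778
Third differences: -6762  -8106  -9570  -11154
Fourth differences: -1344  -1464  -1584
Fifth differences: -120  -120
Constant fifth difference = -120.
Extend backward: -1344 + 120 = -1224;  -6762 + 1224 = -5538;  -20186 + 5538 = -14648;  -39733 + 14648 = -25085;  -54129 + 25085 = -29044

-29044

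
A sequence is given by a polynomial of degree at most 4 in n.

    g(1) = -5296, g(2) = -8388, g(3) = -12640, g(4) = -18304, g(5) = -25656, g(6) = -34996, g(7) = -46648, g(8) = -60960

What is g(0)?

-3136

D1: -3092  -4252  -5664  -7352  -9340  -11652  -14312
D2: -1160  -1412  -1688  -1988  -2312  -2660
D3: -252  -276  -300  -324  -348
D4: -24  -24  -24  -24
The fourth differences are constant at -24.
Work back: -252 + 24 = -228;  -1160 + 228 = -932;  -3092 + 932 = -2160;  -5296 + 2160 = -3136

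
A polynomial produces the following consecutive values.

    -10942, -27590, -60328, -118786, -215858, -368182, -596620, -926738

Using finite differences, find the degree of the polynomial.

5

Δ: -16648, -32738, -58458, -97072, -152324, -228438, -330118
Δ²: -16090, -25720, -38614, -55252, -76114, -101680
Δ³: -9630, -12894, -16638, -20862, -25566
Δ⁴: -3264, -3744, -4224, -4704
Δ⁵: -480, -480, -480
The fifth differences are constant, so the polynomial has degree 5.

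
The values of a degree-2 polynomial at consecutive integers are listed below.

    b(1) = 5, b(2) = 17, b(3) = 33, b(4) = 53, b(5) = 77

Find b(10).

257

D1: 12, 16, 20, 24
D2: 4, 4, 4
Second differences constant at 4.
24 + 4 = 28;  77 + 28 = 105
28 + 4 = 32;  105 + 32 = 137
32 + 4 = 36;  137 + 36 = 173
36 + 4 = 40;  173 + 40 = 213
40 + 4 = 44;  213 + 44 = 257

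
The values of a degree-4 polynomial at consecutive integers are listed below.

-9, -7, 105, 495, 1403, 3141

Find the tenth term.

First differences: 2, 112, 390, 908, 1738
Second differences: 110, 278, 518, 830
Third differences: 168, 240, 312
Fourth differences: 72, 72
The fourth differences are constant (72).
312 + 72 = 384;  830 + 384 = 1214;  1738 + 1214 = 2952;  3141 + 2952 = 6093
384 + 72 = 456;  1214 + 456 = 1670;  2952 + 1670 = 4622;  6093 + 4622 = 10715
456 + 72 = 528;  1670 + 528 = 2198;  4622 + 2198 = 6820;  10715 + 6820 = 17535
528 + 72 = 600;  2198 + 600 = 2798;  6820 + 2798 = 9618;  17535 + 9618 = 27153

27153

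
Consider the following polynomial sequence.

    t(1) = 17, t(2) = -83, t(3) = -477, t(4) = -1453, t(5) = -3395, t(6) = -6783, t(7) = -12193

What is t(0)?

First differences: -100, -394, -976, -1942, -3388, -5410
Second differences: -294, -582, -966, -1446, -2022
Third differences: -288, -384, -480, -576
Fourth differences: -96, -96, -96
The fourth differences are constant at -96.
Work back: -288 + 96 = -192;  -294 + 192 = -102;  -100 + 102 = 2;  17 − 2 = 15

15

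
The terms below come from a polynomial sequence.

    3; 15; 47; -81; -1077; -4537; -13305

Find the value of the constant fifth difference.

Δ: 12, 32, -128, -996, -3460, -8768
Δ²: 20, -160, -868, -2464, -5308
Δ³: -180, -708, -1596, -2844
Δ⁴: -528, -888, -1248
Δ⁵: -360, -360

-360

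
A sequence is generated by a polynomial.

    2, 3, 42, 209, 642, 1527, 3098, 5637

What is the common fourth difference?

48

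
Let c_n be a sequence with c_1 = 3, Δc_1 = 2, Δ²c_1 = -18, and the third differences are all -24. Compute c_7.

Build the table forward from the leading diagonal:
Third differences: -24, -24, -24, -24, -24, -24, -24
Second differences: -18, -42, -66, -90, -114, -138, -162
First differences: 2, -16, -58, -124, -214, -328, -466
c: 3, 5, -11, -69, -193, -407, -735

-735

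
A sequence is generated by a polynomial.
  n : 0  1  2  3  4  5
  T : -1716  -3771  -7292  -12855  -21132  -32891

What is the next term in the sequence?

-48996

Δ: -2055, -3521, -5563, -8277, -11759
Δ²: -1466, -2042, -2714, -3482
Δ³: -576, -672, -768
Δ⁴: -96, -96
The fourth differences are constant (-96).
-768 − 96 = -864;  -3482 − 864 = -4346;  -11759 − 4346 = -16105;  -32891 − 16105 = -48996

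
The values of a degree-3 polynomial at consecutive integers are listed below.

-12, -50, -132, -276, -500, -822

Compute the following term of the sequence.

D1: -38  -82  -144  -224  -322
D2: -44  -62  -80  -98
D3: -18  -18  -18
Constant third difference = -18, so extend:
-98 − 18 = -116;  -322 − 116 = -438;  -822 − 438 = -1260

-1260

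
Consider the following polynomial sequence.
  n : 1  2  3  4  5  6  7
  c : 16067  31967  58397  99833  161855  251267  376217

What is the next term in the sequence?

546317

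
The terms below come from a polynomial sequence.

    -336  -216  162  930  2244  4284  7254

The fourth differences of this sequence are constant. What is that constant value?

24

First differences: 120, 378, 768, 1314, 2040, 2970
Second differences: 258, 390, 546, 726, 930
Third differences: 132, 156, 180, 204
Fourth differences: 24, 24, 24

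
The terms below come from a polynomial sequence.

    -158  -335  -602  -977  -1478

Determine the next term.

Δ: -177, -267, -375, -501
Δ²: -90, -108, -126
Δ³: -18, -18
The third differences are constant (-18).
-126 − 18 = -144;  -501 − 144 = -645;  -1478 − 645 = -2123

-2123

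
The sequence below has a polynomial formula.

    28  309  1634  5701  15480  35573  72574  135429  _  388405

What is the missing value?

Using the first 8 terms:
D1: 281, 1325, 4067, 9779, 20093, 37001, 62855
D2: 1044, 2742, 5712, 10314, 16908, 25854
D3: 1698, 2970, 4602, 6594, 8946
D4: 1272, 1632, 1992, 2352
D5: 360, 360, 360
Constant fifth difference = 360.
Extend forward: 2352 + 360 = 2712;  8946 + 2712 = 11658;  25854 + 11658 = 37512;  62855 + 37512 = 100367;  135429 + 100367 = 235796

235796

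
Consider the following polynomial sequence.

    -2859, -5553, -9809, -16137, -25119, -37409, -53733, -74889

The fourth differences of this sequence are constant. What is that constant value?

First differences: -2694, -4256, -6328, -8982, -12290, -16324, -21156
Second differences: -1562, -2072, -2654, -3308, -4034, -4832
Third differences: -510, -582, -654, -726, -798
Fourth differences: -72, -72, -72, -72

-72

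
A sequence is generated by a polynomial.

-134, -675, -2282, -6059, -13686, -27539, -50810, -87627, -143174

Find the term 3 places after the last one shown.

-492395

D1: -541, -1607, -3777, -7627, -13853, -23271, -36817, -55547
D2: -1066, -2170, -3850, -6226, -9418, -13546, -18730
D3: -1104, -1680, -2376, -3192, -4128, -5184
D4: -576, -696, -816, -936, -1056
D5: -120, -120, -120, -120
Fifth differences constant at -120.
-1056 − 120 = -1176;  -5184 − 1176 = -6360;  -18730 − 6360 = -25090;  -55547 − 25090 = -80637;  -143174 − 80637 = -223811
-1176 − 120 = -1296;  -6360 − 1296 = -7656;  -25090 − 7656 = -32746;  -80637 − 32746 = -113383;  -223811 − 113383 = -337194
-1296 − 120 = -1416;  -7656 − 1416 = -9072;  -32746 − 9072 = -41818;  -113383 − 41818 = -155201;  -337194 − 155201 = -492395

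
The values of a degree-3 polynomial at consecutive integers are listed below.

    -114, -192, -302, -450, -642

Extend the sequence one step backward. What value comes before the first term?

-62

First differences: -78, -110, -148, -192
Second differences: -32, -38, -44
Third differences: -6, -6
The third differences are constant at -6.
Work back: -32 + 6 = -26;  -78 + 26 = -52;  -114 + 52 = -62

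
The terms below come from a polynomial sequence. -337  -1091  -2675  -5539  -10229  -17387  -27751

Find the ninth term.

D1: -754, -1584, -2864, -4690, -7158, -10364
D2: -830, -1280, -1826, -2468, -3206
D3: -450, -546, -642, -738
D4: -96, -96, -96
The fourth differences are constant (-96).
-738 − 96 = -834;  -3206 − 834 = -4040;  -10364 − 4040 = -14404;  -27751 − 14404 = -42155
-834 − 96 = -930;  -4040 − 930 = -4970;  -14404 − 4970 = -19374;  -42155 − 19374 = -61529

-61529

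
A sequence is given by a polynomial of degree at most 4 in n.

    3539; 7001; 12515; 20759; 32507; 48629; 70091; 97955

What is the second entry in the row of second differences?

2730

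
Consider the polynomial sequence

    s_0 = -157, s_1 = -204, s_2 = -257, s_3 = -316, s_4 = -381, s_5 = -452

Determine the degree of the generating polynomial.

-47, -53, -59, -65, -71
-6, -6, -6, -6
The second differences are constant, so the polynomial has degree 2.

2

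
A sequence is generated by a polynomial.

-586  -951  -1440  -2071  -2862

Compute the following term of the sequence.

-365  -489  -631  -791
-124  -142  -160
-18  -18
The third differences are constant (-18).
-160 − 18 = -178;  -791 − 178 = -969;  -2862 − 969 = -3831

-3831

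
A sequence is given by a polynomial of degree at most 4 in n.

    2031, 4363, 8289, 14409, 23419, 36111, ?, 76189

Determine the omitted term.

Using the first 6 terms:
First differences: 2332  3926  6120  9010  12692
Second differences: 1594  2194  2890  3682
Third differences: 600  696  792
Fourth differences: 96  96
Constant fourth difference = 96.
Extend forward: 792 + 96 = 888;  3682 + 888 = 4570;  12692 + 4570 = 17262;  36111 + 17262 = 53373

53373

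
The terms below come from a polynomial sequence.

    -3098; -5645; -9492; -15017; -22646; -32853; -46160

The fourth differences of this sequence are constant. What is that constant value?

D1: -2547, -3847, -5525, -7629, -10207, -13307
D2: -1300, -1678, -2104, -2578, -3100
D3: -378, -426, -474, -522
D4: -48, -48, -48

-48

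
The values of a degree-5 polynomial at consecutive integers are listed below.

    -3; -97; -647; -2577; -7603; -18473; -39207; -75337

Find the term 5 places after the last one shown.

-94, -550, -1930, -5026, -10870, -20734, -36130
-456, -1380, -3096, -5844, -9864, -15396
-924, -1716, -2748, -4020, -5532
-792, -1032, -1272, -1512
-240, -240, -240
Constant fifth difference = -240, so extend:
-1512 − 240 = -1752;  -5532 − 1752 = -7284;  -15396 − 7284 = -22680;  -36130 − 22680 = -58810;  -75337 − 58810 = -134147
-1752 − 240 = -1992;  -7284 − 1992 = -9276;  -22680 − 9276 = -31956;  -58810 − 31956 = -90766;  -134147 − 90766 = -224913
-1992 − 240 = -2232;  -9276 − 2232 = -11508;  -31956 − 11508 = -43464;  -90766 − 43464 = -134230;  -224913 − 134230 = -359143
-2232 − 240 = -2472;  -11508 − 2472 = -13980;  -43464 − 13980 = -57444;  -134230 − 57444 = -191674;  -359143 − 191674 = -550817
-2472 − 240 = -2712;  -13980 − 2712 = -16692;  -57444 − 16692 = -74136;  -191674 − 74136 = -265810;  -550817 − 265810 = -816627

-816627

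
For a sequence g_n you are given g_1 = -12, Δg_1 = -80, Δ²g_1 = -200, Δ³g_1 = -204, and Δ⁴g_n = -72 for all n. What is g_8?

-14432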